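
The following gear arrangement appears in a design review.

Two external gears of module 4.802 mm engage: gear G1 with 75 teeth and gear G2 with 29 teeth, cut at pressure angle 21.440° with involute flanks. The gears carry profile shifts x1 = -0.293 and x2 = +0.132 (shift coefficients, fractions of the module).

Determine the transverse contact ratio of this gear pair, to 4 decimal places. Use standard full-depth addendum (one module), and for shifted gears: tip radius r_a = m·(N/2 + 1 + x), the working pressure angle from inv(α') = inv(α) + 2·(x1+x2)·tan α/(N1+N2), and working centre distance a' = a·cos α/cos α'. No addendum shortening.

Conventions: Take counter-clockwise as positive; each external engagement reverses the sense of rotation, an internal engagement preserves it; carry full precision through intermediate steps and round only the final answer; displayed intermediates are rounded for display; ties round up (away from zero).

1.6642

topology: single-mesh involute geometry — m = 4.802, 75T/29T pair
base radii: r_b1 = 167.613964, r_b2 = 64.810733
tip radii: r_a1 = 183.470014, r_a2 = 75.064864
inv(α') = inv(21.440°) + 2·(-0.293+0.132)·tan α/(75+29) = 0.01728683  ⇒  α' = 20.97740°
a' = a·cos α / cos α' = 249.7040·cos 21.440°/cos 20.97740° = 248.922876
action lengths: √(r_a1²−r_b1²) = 74.611025, √(r_a2²−r_b2²) = 37.872189
base pitch p_b = π·m·cos α = 14.041995
CR = (74.611025 + 37.872189 − 248.922876·sin 20.97740°)/14.041995 = 1.664216
contact ratio ≈ 1.6642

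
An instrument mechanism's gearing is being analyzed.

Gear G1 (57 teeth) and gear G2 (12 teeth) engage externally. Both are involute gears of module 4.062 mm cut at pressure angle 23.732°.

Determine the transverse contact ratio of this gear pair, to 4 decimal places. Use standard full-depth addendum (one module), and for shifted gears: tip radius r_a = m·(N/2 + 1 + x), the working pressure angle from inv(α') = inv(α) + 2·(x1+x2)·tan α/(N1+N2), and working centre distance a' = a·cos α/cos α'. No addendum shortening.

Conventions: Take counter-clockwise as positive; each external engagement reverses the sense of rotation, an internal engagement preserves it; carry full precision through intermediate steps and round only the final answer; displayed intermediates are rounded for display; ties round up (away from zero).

1.4683

recognized (one external pair, fixed centres): single-mesh tooth geometry, m = 4.062, N1 = 57, N2 = 12
base radii: r_b1 = 105.977506, r_b2 = 22.311054
tip radii: r_a1 = 119.829000, r_a2 = 28.434000
no profile shift: α' = α, a' = a
action lengths: √(r_a1²−r_b1²) = 55.926357, √(r_a2²−r_b2²) = 17.626946
base pitch p_b = π·m·cos α = 11.682041
CR = (55.926357 + 17.626946 − 140.139000·sin 23.73200°)/11.682041 = 1.468329
contact ratio ≈ 1.4683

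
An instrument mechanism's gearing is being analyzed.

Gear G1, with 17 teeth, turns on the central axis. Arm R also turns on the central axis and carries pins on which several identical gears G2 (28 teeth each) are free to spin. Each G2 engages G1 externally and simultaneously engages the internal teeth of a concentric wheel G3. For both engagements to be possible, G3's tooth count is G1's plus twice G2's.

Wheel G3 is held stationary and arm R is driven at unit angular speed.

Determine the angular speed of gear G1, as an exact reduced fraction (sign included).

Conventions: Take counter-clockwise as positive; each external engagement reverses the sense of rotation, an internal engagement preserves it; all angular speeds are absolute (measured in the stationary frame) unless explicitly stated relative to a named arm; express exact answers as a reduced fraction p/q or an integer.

90/17

planetary set (17T centre, 28T on arm, 73T internal) — Willis relation
ring teeth: 17 + 2·28 = 73
17(ω_sun−ω_arm) = −73(ω_ring−ω_arm),  ω_ring = 0, ω_arm = 1
ω_sun = 1 − (73/17)(0−1) = 90/17
exact speed ratio = 90/17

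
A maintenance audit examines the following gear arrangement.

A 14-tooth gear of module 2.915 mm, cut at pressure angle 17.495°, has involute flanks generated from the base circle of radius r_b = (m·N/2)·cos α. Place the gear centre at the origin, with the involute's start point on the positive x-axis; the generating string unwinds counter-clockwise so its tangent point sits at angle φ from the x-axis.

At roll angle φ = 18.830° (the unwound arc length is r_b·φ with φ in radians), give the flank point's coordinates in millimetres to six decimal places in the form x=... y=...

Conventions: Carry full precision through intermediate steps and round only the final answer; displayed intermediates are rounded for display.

topology: single-mesh involute geometry — m = 2.915, N = 14
pitch radius r_p = m·N/2 = 2.915·14/2 = 20.405000
base radius r_b = r_p·cos α = 20.405000·cos 17.495° = 19.461130
roll angle φ = 18.830° = 0.32864550 rad
x = r_b·(cos φ + φ·sin φ) = 20.483899
y = r_b·(sin φ − φ·cos φ) = 0.227789

x=20.483899 y=0.227789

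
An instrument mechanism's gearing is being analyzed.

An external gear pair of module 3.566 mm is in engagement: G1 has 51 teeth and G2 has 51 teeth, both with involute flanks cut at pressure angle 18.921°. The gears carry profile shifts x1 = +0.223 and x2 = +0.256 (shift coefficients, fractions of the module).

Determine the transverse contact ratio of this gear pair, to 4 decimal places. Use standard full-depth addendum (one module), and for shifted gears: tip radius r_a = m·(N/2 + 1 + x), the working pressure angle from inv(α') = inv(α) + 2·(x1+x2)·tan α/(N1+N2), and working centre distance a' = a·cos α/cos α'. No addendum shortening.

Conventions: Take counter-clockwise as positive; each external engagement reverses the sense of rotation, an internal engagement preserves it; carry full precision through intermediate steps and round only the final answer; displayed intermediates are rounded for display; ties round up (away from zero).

1.7379

recognized (one external pair, fixed centres): single-mesh tooth geometry, m = 3.566, N1 = 51, N2 = 51
base radii: r_b1 = 86.019578, r_b2 = 86.019578
tip radii: r_a1 = 95.294218, r_a2 = 95.411896
inv(α') = inv(18.921°) + 2·(+0.223+0.256)·tan α/(51+51) = 0.01577181  ⇒  α' = 20.36776°
a' = a·cos α / cos α' = 181.8660·cos 18.921°/cos 20.36776° = 183.512747
action lengths: √(r_a1²−r_b1²) = 41.007562, √(r_a2²−r_b2²) = 41.280286
base pitch p_b = π·m·cos α = 10.597587
CR = (41.007562 + 41.280286 − 183.512747·sin 20.36776°)/10.597587 = 1.737869
contact ratio ≈ 1.7379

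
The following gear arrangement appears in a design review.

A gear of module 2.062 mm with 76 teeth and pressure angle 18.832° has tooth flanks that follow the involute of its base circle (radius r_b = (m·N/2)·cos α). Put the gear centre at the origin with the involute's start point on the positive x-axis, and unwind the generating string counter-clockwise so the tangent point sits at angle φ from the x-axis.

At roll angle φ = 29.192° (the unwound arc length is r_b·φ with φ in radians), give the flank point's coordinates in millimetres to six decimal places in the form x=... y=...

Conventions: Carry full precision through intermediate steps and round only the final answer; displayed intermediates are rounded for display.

recognized (one wheel, involute flank): single-mesh tooth geometry, m = 2.062, N = 76
pitch radius r_p = m·N/2 = 2.062·76/2 = 78.356000
base radius r_b = r_p·cos α = 78.356000·cos 18.832° = 74.161535
roll angle φ = 29.192° = 0.50949652 rad
x = r_b·(cos φ + φ·sin φ) = 83.171485
y = r_b·(sin φ − φ·cos φ) = 3.185409

x=83.171485 y=3.185409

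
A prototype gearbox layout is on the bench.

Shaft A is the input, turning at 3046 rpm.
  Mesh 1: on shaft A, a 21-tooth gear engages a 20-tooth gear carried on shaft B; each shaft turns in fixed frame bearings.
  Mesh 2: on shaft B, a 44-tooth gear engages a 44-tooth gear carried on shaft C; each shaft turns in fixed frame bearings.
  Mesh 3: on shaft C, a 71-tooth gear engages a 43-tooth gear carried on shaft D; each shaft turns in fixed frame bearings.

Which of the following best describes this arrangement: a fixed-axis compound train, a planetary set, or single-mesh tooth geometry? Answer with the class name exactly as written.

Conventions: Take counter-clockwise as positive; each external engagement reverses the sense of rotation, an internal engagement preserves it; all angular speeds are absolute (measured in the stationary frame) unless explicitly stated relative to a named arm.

topology: fixed-axis compound train — 3 meshes, A→D
classification: fixed-axis compound train

fixed-axis compound train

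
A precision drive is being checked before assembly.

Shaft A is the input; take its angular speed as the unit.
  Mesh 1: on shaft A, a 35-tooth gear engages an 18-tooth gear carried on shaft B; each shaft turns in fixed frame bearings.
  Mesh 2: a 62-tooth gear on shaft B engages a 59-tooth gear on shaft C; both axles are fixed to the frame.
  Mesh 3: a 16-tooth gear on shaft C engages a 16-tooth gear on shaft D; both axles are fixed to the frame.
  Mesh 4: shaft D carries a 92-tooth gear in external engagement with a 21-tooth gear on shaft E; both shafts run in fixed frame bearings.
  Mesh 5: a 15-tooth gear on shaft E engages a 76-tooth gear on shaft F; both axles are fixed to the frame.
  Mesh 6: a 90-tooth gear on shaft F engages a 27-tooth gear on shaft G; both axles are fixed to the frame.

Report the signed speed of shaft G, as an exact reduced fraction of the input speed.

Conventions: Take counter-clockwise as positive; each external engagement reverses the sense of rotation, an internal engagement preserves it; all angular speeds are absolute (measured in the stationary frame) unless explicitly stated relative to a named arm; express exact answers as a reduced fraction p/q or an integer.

178250/30267

6-mesh fixed-axis compound train (all bearings frame-fixed)
mesh 1 [35T→18T]: |ω|/ω_in = 1×35/18 = 35/18, sense flips to −
mesh 2 [62T→59T]: |ω|/ω_in = (35/18)×62/59 = 1085/531, sense flips to +
mesh 3 [16T→16T]: |ω|/ω_in = (1085/531)×16/16 = 1085/531, sense flips to −
mesh 4 [92T→21T]: |ω|/ω_in = (1085/531)×92/21 = 14260/1593, sense flips to +
mesh 5 [15T→76T]: |ω|/ω_in = (14260/1593)×15/76 = 17825/10089, sense flips to −
mesh 6 [90T→27T]: |ω|/ω_in = (17825/10089)×90/27 = 178250/30267, sense flips to +
signed output speed (× input speed) = 178250/30267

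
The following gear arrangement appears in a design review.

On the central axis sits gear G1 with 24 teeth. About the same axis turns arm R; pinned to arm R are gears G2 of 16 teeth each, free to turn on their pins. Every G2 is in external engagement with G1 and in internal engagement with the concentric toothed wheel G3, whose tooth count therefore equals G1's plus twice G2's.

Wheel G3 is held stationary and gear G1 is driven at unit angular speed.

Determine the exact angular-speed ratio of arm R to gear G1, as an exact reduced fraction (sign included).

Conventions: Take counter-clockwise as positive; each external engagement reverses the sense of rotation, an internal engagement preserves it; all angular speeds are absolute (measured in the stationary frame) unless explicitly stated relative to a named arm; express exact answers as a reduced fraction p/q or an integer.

3/10

class = planetary set [G3 = 24+2·16 = 56; Willis about the carrier]
ring teeth: 24 + 2·16 = 56
24(ω_sun−ω_arm) = −56(ω_ring−ω_arm),  ω_ring = 0, ω_sun = 1
24(1−ω_arm) = −56(0−ω_arm)  ⇒  80·ω_arm = 24  ⇒  ω_arm = 3/10
ω_out/ω_in = 3/10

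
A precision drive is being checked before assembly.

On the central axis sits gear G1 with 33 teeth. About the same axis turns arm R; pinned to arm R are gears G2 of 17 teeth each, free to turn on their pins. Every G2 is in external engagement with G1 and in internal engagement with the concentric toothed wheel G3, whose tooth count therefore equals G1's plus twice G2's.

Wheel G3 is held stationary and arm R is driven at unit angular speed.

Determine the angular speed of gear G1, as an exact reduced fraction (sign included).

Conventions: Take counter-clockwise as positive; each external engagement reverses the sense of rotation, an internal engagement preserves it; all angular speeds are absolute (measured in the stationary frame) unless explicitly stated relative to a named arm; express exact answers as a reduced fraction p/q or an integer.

100/33

recognized (axles ride arm R): planetary set, 33/17/67 teeth
ring teeth: 33 + 2·17 = 67
33(ω_sun−ω_arm) = −67(ω_ring−ω_arm),  ω_ring = 0, ω_arm = 1
ω_sun = 1 − (67/33)(0−1) = 100/33
exact speed ratio = 100/33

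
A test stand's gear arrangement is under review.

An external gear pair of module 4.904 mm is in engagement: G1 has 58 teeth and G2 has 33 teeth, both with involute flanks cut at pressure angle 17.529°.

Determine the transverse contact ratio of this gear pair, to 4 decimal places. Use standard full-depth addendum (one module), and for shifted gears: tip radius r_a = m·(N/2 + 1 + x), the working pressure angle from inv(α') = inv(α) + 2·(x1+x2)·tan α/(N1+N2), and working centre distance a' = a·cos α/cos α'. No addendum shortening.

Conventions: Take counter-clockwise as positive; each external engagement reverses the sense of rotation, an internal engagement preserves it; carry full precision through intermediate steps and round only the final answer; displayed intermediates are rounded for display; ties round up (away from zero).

1.8656

single-mesh involute tooth geometry (58T engaging 33T at module 4.904)
base radii: r_b1 = 135.612147, r_b2 = 77.158635
tip radii: r_a1 = 147.120000, r_a2 = 85.820000
no profile shift: α' = α, a' = a
action lengths: √(r_a1²−r_b1²) = 57.040687, √(r_a2²−r_b2²) = 37.571497
base pitch p_b = π·m·cos α = 14.690970
CR = (57.040687 + 37.571497 − 223.132000·sin 17.52900°)/14.690970 = 1.865595
contact ratio ≈ 1.8656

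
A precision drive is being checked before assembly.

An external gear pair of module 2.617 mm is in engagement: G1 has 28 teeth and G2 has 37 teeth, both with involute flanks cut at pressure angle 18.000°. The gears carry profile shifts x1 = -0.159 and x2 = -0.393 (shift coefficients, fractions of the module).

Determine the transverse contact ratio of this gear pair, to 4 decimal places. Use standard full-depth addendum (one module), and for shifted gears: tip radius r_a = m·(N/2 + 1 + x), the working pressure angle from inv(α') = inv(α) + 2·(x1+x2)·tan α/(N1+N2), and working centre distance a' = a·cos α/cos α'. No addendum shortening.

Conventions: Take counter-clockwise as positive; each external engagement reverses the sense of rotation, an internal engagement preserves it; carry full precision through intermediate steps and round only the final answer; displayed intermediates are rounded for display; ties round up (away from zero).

class = single-mesh tooth geometry [involute pair 28T × 37T, m = 2.617]
base radii: r_b1 = 34.844809, r_b2 = 46.044926
tip radii: r_a1 = 38.838897, r_a2 = 50.003019
inv(α') = inv(18.000°) + 2·(-0.159-0.393)·tan α/(28+37) = 0.00524179  ⇒  α' = 14.23539°
a' = a·cos α / cos α' = 85.0525·cos 18.000°/cos 14.23539° = 83.452247
action lengths: √(r_a1²−r_b1²) = 17.155152, √(r_a2²−r_b2²) = 19.497865
base pitch p_b = π·m·cos α = 7.819157
CR = (17.155152 + 19.497865 − 83.452247·sin 14.23539°)/7.819157 = 2.063087
contact ratio ≈ 2.0631

2.0631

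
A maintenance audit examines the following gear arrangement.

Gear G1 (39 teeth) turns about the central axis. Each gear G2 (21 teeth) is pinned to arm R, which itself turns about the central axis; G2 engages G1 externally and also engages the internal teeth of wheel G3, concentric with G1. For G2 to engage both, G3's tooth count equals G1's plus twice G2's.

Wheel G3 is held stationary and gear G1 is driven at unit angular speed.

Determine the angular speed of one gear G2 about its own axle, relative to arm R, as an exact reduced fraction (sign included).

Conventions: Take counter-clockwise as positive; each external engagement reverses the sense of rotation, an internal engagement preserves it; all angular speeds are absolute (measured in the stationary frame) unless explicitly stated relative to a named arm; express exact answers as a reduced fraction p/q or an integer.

-351/280

planetary set (39T centre, 21T on arm, 81T internal) — Willis relation
ring teeth: 39 + 2·21 = 81
39(ω_sun−ω_arm) = −81(ω_ring−ω_arm),  ω_ring = 0, ω_sun = 1
39(1−ω_arm) = −81(0−ω_arm)  ⇒  120·ω_arm = 39  ⇒  ω_arm = 13/40
sun–planet mesh: 39·(1−13/40) = −21·(ω_p−ω_arm)  ⇒  ω_p−ω_arm = -351/280
exact speed ratio = -351/280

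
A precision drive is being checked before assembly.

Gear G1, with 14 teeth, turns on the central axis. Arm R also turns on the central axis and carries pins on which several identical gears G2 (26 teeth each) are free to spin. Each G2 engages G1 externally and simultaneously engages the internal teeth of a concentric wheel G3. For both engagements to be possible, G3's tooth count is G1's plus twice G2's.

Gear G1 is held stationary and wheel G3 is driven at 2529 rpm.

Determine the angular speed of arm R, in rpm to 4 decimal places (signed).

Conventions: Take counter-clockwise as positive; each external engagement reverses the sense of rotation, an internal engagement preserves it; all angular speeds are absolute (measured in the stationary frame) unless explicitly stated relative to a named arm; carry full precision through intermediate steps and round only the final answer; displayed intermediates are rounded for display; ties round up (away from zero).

class = planetary set [G3 = 14+2·26 = 66; Willis about the carrier]
normalise by the input: solve with ω_ring = 1, then scale by 2529 rpm
ring teeth: 14 + 2·26 = 66
14(ω_sun−ω_arm) = −66(ω_ring−ω_arm),  ω_sun = 0, ω_ring = 1
14(0−ω_arm) = −66(1−ω_arm)  ⇒  80·ω_arm = 66  ⇒  ω_arm = 33/40
scale: ω_arm = 33/40 × 2529 rpm = +2086.4250 rpm

+2086.4250 rpm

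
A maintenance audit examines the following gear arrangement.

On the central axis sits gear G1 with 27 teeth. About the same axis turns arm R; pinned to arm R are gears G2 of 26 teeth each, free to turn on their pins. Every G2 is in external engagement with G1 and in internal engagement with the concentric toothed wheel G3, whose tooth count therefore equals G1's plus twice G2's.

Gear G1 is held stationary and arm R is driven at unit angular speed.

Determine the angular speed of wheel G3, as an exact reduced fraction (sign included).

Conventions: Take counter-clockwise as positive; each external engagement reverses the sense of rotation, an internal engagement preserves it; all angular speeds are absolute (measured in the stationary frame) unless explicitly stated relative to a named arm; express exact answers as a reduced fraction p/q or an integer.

106/79

class = planetary set [G3 = 27+2·26 = 79; Willis about the carrier]
ring teeth: 27 + 2·26 = 79
27(ω_sun−ω_arm) = −79(ω_ring−ω_arm),  ω_sun = 0, ω_arm = 1
ω_ring = 1 − (27/79)(0−1) = 106/79
exact speed ratio = 106/79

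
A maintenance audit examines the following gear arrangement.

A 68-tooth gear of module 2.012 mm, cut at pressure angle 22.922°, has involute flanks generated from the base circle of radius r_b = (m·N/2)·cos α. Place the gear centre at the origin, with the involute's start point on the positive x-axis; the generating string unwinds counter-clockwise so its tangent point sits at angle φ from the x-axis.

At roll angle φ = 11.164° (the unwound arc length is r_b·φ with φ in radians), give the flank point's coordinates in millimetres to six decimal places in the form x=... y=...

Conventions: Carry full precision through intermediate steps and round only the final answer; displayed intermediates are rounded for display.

x=64.190943 y=0.154776

single-mesh involute tooth geometry (68T wheel at module 2.012)
pitch radius r_p = m·N/2 = 2.012·68/2 = 68.408000
base radius r_b = r_p·cos α = 68.408000·cos 22.922° = 63.006226
roll angle φ = 11.164° = 0.19484856 rad
x = r_b·(cos φ + φ·sin φ) = 64.190943
y = r_b·(sin φ − φ·cos φ) = 0.154776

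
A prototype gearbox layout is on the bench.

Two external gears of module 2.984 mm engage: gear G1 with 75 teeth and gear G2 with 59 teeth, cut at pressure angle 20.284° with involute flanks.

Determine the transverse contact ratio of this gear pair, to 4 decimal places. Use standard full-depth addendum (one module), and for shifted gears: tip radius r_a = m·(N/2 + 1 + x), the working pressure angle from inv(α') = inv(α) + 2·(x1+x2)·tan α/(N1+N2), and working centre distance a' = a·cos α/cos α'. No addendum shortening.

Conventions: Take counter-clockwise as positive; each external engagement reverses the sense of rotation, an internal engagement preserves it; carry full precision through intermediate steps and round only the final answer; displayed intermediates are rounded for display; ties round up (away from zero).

1.7832

topology: single-mesh involute geometry — m = 2.984, 75T/59T pair
base radii: r_b1 = 104.960609, r_b2 = 82.569012
tip radii: r_a1 = 114.884000, r_a2 = 91.012000
no profile shift: α' = α, a' = a
action lengths: √(r_a1²−r_b1²) = 46.707644, √(r_a2²−r_b2²) = 38.282403
base pitch p_b = π·m·cos α = 8.793159
CR = (46.707644 + 38.282403 − 199.928000·sin 20.28400°)/8.793159 = 1.783234
contact ratio ≈ 1.7832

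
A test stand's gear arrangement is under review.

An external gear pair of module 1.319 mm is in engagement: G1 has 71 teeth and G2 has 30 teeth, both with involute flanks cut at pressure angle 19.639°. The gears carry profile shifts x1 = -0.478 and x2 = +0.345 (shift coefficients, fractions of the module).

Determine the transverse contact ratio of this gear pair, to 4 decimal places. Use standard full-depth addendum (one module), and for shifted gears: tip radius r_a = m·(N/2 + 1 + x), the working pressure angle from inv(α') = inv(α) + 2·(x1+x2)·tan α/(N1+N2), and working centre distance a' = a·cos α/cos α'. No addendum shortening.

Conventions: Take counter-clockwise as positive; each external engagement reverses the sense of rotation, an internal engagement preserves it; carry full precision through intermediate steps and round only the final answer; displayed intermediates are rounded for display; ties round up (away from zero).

1.7090

class = single-mesh tooth geometry [involute pair 71T × 30T, m = 1.319]
base radii: r_b1 = 44.100667, r_b2 = 18.634085
tip radii: r_a1 = 47.513018, r_a2 = 21.559055
inv(α') = inv(19.639°) + 2·(-0.478+0.345)·tan α/(71+30) = 0.01314612  ⇒  α' = 19.20590°
a' = a·cos α / cos α' = 66.6095·cos 19.639°/cos 19.20590° = 66.432202
action lengths: √(r_a1²−r_b1²) = 17.681007, √(r_a2²−r_b2²) = 10.842681
base pitch p_b = π·m·cos α = 3.902714
CR = (17.681007 + 10.842681 − 66.432202·sin 19.20590°)/3.902714 = 1.709040
contact ratio ≈ 1.7090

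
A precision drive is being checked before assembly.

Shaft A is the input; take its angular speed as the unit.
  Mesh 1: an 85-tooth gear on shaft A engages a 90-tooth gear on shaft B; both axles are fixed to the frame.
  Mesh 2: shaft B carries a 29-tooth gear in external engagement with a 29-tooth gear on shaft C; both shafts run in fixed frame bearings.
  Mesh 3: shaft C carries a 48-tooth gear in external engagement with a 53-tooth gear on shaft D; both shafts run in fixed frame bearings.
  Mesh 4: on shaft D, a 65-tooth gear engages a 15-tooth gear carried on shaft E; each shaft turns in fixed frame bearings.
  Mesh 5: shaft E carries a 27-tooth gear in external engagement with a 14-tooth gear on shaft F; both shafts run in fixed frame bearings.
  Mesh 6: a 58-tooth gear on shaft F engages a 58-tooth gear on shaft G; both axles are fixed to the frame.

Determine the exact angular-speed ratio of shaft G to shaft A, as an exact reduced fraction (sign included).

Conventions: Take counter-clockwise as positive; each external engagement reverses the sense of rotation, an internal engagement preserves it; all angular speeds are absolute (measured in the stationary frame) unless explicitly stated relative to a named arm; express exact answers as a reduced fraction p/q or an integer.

class = fixed-axis compound train [6 meshes; 6 ratios multiply, 6 sense flips]
mesh 1 [85T→90T]: running ratio 17/18, sense −
mesh 2 [29T→29T]: running ratio 17/18, sense +
mesh 3 [48T→53T]: running ratio 136/159, sense −
mesh 4 [65T→15T]: running ratio 1768/477, sense +
mesh 5 [27T→14T]: running ratio 2652/371, sense −
mesh 6 [58T→58T]: running ratio 2652/371, sense +
ω_out/ω_in = 2652/371

2652/371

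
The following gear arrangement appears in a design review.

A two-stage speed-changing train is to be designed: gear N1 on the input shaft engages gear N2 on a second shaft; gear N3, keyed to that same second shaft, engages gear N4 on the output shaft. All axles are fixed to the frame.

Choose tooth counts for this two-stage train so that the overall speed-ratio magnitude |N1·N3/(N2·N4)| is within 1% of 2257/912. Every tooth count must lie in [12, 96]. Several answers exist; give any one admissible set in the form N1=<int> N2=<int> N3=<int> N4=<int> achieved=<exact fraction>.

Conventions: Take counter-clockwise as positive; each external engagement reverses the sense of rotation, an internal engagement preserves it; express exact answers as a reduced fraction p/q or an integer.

design class (target 2257/912): fixed-axis compound train
target = 2257/912 in lowest terms: an exact hit needs N1·N3 = k·2257 and N2·N4 = k·912 for one integer k, every count in [12, 96]; additionally prefer no 1:1 stage (N1 ≠ N2, N3 ≠ N4)
k = 1: N1·N3 = 2257 = 37·61, N2·N4 = 912 = 12·76
achieved = 37·61/(12·76) = 2257/912; |achieved − target| = 0 ≤ 2257/91200 ✓

N1=37 N2=12 N3=61 N4=76 achieved=2257/912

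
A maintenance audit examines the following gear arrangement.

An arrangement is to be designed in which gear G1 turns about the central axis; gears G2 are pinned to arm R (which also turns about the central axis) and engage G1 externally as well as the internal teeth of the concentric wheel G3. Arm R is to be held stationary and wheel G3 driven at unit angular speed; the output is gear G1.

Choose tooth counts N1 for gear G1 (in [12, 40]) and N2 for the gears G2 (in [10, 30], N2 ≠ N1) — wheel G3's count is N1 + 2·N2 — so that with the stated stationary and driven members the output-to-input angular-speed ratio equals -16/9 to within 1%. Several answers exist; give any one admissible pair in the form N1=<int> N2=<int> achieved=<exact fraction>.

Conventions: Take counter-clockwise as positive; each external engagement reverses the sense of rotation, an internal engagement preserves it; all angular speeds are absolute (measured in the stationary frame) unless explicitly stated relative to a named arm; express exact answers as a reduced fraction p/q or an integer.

design class (target -16/9): planetary set
Willis with ω_arm = 0: ω_sun/ω_ring = −N3/N1; set equal to -16/9  ⇒  N3/N1 = −(-16/9) = 16/9
N3 = N1 + 2·N2  ⇒  N2/N1 = (N3/N1 − 1)/2 = (16/9 − 1)/2 = 7/18
smallest multiple with N1 ≥ 12 and N2 ≥ 10: k = 2  ⇒  N1 = 2·18 = 36, N2 = 2·7 = 14 (N1 ≤ 40, N2 ≤ 30, N2 ≠ N1 ✓), N3 = 36 + 2·14 = 64
check: −N3/N1 with N1 = 36, N3 = 64 gives -16/9; |achieved − target| = 0 ≤ 4/225 ✓

N1=36 N2=14 achieved=-16/9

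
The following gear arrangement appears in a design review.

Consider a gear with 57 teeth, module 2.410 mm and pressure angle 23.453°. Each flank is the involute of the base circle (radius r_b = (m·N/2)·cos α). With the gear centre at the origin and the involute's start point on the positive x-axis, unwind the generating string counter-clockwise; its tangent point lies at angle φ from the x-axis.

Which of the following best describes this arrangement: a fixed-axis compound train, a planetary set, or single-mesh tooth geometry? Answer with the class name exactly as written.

single-mesh tooth geometry

class = single-mesh tooth geometry [base-circle involute, m = 2.410, 57T]
classification: single-mesh tooth geometry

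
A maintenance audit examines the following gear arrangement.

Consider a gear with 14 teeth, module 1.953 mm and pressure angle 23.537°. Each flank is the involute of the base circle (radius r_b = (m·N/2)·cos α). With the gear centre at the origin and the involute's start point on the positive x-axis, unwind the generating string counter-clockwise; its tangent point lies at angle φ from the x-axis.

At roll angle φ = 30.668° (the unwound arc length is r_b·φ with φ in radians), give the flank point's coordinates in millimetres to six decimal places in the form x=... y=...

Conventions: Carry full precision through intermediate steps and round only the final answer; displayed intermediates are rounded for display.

topology: single-mesh involute geometry — m = 1.953, N = 14
pitch radius r_p = m·N/2 = 1.953·14/2 = 13.671000
base radius r_b = r_p·cos α = 13.671000·cos 23.537° = 12.533605
roll angle φ = 30.668° = 0.53525758 rad
x = r_b·(cos φ + φ·sin φ) = 14.202482
y = r_b·(sin φ − φ·cos φ) = 0.622514

x=14.202482 y=0.622514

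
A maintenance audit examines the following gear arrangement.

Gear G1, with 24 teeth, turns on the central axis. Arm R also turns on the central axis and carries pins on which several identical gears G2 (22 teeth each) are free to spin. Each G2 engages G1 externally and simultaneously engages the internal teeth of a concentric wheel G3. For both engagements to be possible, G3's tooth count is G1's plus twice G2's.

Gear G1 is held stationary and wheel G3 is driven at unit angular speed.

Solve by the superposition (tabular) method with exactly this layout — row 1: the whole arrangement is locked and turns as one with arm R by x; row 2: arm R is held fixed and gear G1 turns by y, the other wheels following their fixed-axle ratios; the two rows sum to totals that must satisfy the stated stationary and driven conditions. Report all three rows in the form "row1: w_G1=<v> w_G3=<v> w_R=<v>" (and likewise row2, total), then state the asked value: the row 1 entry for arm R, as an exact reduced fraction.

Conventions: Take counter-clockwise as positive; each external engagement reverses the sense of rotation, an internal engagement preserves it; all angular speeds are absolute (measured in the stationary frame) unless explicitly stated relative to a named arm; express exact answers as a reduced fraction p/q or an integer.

topology: planetary set — G1 24T / G2 22T / G3 68T, arm = carrier (Willis)
superposition row 1 [locked train]: every member turns x
row 2 (arm held, sun turns y): ω_ring = −(24/68)·y, ω_arm = 0
boundary: total ω_sun = x + y = 0 and total ω_ring = x − (24/68)·y = 1  ⇒  y = -17/23, x = 17/23
row 2 ring = −(24/68)·(-17/23) = 6/23
totals (row 1 + row 2): sun 17/23 + (-17/23) = 0, ring 17/23 + 6/23 = 1, arm 17/23 + 0 = 17/23
asked cell (row1, arm) = 17/23

row1: w_G1=17/23 w_G3=17/23 w_R=17/23
row2: w_G1=-17/23 w_G3=6/23 w_R=0
total: w_G1=0 w_G3=1 w_R=17/23
asked value: 17/23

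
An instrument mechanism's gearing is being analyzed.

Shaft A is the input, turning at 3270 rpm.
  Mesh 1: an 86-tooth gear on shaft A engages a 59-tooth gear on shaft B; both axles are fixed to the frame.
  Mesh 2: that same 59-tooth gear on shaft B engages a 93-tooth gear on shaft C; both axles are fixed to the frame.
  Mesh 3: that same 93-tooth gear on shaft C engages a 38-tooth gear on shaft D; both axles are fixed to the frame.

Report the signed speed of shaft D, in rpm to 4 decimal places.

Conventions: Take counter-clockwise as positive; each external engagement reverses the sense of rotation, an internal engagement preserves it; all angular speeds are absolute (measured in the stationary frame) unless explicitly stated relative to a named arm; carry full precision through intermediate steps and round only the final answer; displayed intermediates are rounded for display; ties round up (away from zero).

-7400.5263 rpm

recognized (4 fixed axles, 3 meshes): fixed-axis compound train
mesh 1 [86T→59T]: ω = 3270.0000×86/59 = 4766.4407 rpm, sense flips to −
mesh 2 [59T→93T]: ω = 4766.4407×59/93 = 3023.8710 rpm, sense flips to +
mesh 3 [93T→38T]: ω = 3023.8710×93/38 = 7400.5263 rpm, sense flips to −
signed output speed = -7400.5263 rpm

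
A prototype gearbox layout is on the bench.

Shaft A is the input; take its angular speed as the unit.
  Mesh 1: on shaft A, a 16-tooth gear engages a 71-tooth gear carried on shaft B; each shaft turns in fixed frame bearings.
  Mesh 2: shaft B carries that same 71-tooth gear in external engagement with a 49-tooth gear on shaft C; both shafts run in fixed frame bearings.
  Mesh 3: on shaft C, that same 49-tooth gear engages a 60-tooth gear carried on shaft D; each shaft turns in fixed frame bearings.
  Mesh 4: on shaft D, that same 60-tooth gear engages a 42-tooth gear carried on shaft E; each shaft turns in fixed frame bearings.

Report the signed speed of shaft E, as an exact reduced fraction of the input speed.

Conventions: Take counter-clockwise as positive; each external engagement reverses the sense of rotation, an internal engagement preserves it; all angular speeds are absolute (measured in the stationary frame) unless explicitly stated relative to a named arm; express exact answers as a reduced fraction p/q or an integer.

8/21

4-mesh fixed-axis compound train (all bearings frame-fixed)
mesh 1 [16T→71T]: |ω|/ω_in = 1×16/71 = 16/71, sense flips to −
mesh 2 [71T→49T]: |ω|/ω_in = (16/71)×71/49 = 16/49, sense flips to +
mesh 3 [49T→60T]: |ω|/ω_in = (16/49)×49/60 = 4/15, sense flips to −
mesh 4 [60T→42T]: |ω|/ω_in = (4/15)×60/42 = 8/21, sense flips to +
signed output speed (× input speed) = 8/21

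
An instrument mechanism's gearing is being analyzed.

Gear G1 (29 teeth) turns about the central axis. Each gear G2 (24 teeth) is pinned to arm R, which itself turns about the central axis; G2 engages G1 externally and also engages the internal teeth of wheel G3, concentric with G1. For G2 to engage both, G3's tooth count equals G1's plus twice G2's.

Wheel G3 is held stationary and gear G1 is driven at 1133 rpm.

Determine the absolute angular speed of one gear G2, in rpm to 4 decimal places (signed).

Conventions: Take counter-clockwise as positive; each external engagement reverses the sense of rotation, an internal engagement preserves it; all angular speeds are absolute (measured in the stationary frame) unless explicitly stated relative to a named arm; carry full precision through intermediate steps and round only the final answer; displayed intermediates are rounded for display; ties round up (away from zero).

-684.5208 rpm

topology: planetary set — G1 29T / G2 24T / G3 77T, arm = carrier (Willis)
normalise by the input: solve with ω_sun = 1, then scale by 1133 rpm
ring teeth: 29 + 2·24 = 77
29(ω_sun−ω_arm) = −77(ω_ring−ω_arm),  ω_ring = 0, ω_sun = 1
29(1−ω_arm) = −77(0−ω_arm)  ⇒  106·ω_arm = 29  ⇒  ω_arm = 29/106
sun–planet mesh: 29·(1−29/106) = −24·(ω_p−ω_arm)  ⇒  ω_p−ω_arm = -2233/2544
ω_p = 29/106 − 2233/2544 = -29/48
scale: ω_p = -29/48 × 1133 rpm = -684.5208 rpm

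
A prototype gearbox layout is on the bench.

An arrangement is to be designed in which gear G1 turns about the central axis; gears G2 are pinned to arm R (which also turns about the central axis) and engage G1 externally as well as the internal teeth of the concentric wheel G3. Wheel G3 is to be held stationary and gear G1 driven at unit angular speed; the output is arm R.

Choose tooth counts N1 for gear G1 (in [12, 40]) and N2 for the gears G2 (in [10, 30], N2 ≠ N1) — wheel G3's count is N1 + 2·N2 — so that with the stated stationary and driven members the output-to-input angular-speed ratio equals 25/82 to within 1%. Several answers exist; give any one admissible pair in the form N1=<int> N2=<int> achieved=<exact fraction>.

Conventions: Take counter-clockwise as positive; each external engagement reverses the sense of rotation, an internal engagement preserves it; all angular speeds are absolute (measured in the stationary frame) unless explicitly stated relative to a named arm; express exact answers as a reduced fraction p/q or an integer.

N1=25 N2=16 achieved=25/82

planetary set to be sized for 25/82 (Willis relation)
Willis with ω_ring = 0: ω_arm/ω_sun = N1/(N1+N3); set equal to 25/82  ⇒  N3/N1 = 1/(25/82) − 1 = 57/25
N3 = N1 + 2·N2  ⇒  N2/N1 = (N3/N1 − 1)/2 = (57/25 − 1)/2 = 16/25
smallest multiple with N1 ≥ 12 and N2 ≥ 10: k = 1  ⇒  N1 = 1·25 = 25, N2 = 1·16 = 16 (N1 ≤ 40, N2 ≤ 30, N2 ≠ N1 ✓), N3 = 25 + 2·16 = 57
check: N1/(N1+N3) with N1 = 25, N3 = 57 gives 25/82; |achieved − target| = 0 ≤ 1/328 ✓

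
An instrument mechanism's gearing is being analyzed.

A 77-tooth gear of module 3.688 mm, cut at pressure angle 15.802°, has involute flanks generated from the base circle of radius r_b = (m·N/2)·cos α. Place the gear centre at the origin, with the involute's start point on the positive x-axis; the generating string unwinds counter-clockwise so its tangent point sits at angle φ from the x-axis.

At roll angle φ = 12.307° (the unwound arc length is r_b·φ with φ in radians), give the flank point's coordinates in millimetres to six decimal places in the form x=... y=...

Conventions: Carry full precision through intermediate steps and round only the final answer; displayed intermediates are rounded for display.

x=139.737535 y=0.449245

single-mesh involute tooth geometry (77T wheel at module 3.688)
pitch radius r_p = m·N/2 = 3.688·77/2 = 141.988000
base radius r_b = r_p·cos α = 141.988000·cos 15.802° = 136.622059
roll angle φ = 12.307° = 0.21479767 rad
x = r_b·(cos φ + φ·sin φ) = 139.737535
y = r_b·(sin φ − φ·cos φ) = 0.449245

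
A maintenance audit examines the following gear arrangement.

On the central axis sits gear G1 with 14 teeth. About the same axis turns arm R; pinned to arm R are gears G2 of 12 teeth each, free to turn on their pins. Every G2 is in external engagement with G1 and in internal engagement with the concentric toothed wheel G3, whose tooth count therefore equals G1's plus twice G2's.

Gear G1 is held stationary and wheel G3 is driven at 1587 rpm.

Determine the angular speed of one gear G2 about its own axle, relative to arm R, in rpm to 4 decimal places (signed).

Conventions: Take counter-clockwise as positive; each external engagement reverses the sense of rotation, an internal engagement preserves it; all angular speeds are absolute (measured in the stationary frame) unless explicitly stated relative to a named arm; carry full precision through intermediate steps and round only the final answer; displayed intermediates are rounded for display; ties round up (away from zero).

+1353.0192 rpm

planetary set (14T centre, 12T on arm, 38T internal) — Willis relation
normalise by the input: solve with ω_ring = 1, then scale by 1587 rpm
ring teeth: 14 + 2·12 = 38
14(ω_sun−ω_arm) = −38(ω_ring−ω_arm),  ω_sun = 0, ω_ring = 1
14(0−ω_arm) = −38(1−ω_arm)  ⇒  52·ω_arm = 38  ⇒  ω_arm = 19/26
sun–planet mesh: 14·(0−19/26) = −12·(ω_p−ω_arm)  ⇒  ω_p−ω_arm = 133/156
scale: ω_p−ω_arm = 133/156 × 1587 rpm = +1353.0192 rpm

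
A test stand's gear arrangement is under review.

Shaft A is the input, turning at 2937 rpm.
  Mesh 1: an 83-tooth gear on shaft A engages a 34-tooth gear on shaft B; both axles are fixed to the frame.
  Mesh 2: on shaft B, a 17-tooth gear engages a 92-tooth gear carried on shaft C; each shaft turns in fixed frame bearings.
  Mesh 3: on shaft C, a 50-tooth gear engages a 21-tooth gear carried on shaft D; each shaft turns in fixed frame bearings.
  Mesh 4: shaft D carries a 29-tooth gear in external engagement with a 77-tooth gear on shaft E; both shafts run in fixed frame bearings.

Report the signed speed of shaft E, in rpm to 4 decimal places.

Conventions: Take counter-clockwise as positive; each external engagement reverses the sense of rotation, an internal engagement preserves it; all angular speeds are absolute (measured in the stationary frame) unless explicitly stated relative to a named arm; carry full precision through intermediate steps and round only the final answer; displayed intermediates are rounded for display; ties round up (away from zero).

class = fixed-axis compound train [4 meshes; 4 ratios multiply, 4 sense flips]
mesh 1 [83T→34T]: ω = 2937.0000×83/34 = 7169.7353 rpm, sense flips to −
mesh 2 [17T→92T]: ω = 7169.7353×17/92 = 1324.8424 rpm, sense flips to +
mesh 3 [50T→21T]: ω = 1324.8424×50/21 = 3154.3866 rpm, sense flips to −
mesh 4 [29T→77T]: ω = 3154.3866×29/77 = 1188.0157 rpm, sense flips to +
signed output speed = +1188.0157 rpm

+1188.0157 rpm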